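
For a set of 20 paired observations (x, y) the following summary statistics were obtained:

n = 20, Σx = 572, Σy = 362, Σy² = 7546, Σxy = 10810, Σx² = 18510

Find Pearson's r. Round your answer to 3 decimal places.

0.312

r = (nΣxy − ΣxΣy) / √[(nΣx² − (Σx)²)(nΣy² − (Σy)²)]
Numerator: 20×10810 − 572×362 = 9136
Denominator: √[(370200 − 327184)(150920 − 131044)] = √[43016 × 19876] = 29240.1439
r = 9136 / 29240.1439 ≈ 0.312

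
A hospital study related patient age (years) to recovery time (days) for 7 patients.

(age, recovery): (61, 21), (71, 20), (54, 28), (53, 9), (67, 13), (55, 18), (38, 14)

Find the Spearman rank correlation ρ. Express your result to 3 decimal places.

0.250

Rank age: 5, 7, 3, 2, 6, 4, 1
Rank recovery: 6, 5, 7, 1, 2, 4, 3
d = rank(age) − rank(recovery): -1, 2, -4, 1, 4, 0, -2; Σd² = 42
ρ = 1 − 6Σd² / [n(n²−1)] = 1 − 6×42 / (7×48) = 1 − 252/336 ≈ 0.250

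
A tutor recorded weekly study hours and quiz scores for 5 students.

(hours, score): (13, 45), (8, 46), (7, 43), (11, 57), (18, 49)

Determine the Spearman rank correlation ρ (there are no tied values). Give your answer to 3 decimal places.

Rank hours: 4, 2, 1, 3, 5
Rank score: 2, 3, 1, 5, 4
d = rank(hours) − rank(score): 2, -1, 0, -2, 1; Σd² = 10
ρ = 1 − 6Σd² / [n(n²−1)] = 1 − 6×10 / (5×24) = 1 − 60/120 ≈ 0.500

0.500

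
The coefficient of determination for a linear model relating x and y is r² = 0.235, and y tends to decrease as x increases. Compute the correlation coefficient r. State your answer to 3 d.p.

-0.485

|r| = √0.235 = 0.485
The association is negative, so r = −0.485.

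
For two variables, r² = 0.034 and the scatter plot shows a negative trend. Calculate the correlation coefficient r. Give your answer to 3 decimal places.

-0.184

|r| = √0.034 = 0.184
The association is negative, so r = −0.184.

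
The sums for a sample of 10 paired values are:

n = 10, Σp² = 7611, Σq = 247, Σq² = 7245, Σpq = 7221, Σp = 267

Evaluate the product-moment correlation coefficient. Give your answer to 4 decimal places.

r = (nΣpq − ΣpΣq) / √[(nΣp² − (Σp)²)(nΣq² − (Σq)²)]
Numerator: 10×7221 − 267×247 = 6261
Denominator: √[(76110 − 71289)(72450 − 61009)] = √[4821 × 11441] = 7426.7800
r = 6261 / 7426.7800 ≈ 0.8430

0.8430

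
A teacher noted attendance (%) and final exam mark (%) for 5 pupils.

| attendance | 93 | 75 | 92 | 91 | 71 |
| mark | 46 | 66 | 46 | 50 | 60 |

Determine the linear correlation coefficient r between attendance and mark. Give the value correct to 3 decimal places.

n = 5, Σx = 422, Σy = 268, Σx² = 36060, Σy² = 14688, Σxy = 22270
nΣxy − ΣxΣy = 111350 − 113096 = -1746
nΣx² − (Σx)² = 180300 − 178084 = 2216; nΣy² − (Σy)² = 73440 − 71824 = 1616
r = -1746 / √(2216 × 1616) = -1746 / 1892.3678 ≈ -0.923

-0.923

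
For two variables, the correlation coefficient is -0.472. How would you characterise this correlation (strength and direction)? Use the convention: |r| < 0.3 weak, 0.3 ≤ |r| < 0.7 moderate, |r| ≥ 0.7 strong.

r = -0.472 < 0 so the relationship is negative.
|r| = 0.472, which falls in the moderate range.

moderate negative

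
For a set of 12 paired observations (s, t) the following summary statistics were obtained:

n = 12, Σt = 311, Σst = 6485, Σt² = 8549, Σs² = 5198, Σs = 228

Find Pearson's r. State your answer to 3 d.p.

r = (nΣst − ΣsΣt) / √[(nΣs² − (Σs)²)(nΣt² − (Σt)²)]
Numerator: 12×6485 − 228×311 = 6912
Denominator: √[(62376 − 51984)(102588 − 96721)] = √[10392 × 5867] = 7808.3202
r = 6912 / 7808.3202 ≈ 0.885

0.885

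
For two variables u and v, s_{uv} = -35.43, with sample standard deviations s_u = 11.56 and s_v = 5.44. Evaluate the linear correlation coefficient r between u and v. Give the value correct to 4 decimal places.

-0.5634

r = Cov(u,v) / (s_u · s_v) = -35.43 / (11.56 × 5.44)
  = -35.43 / 62.8864 ≈ -0.5634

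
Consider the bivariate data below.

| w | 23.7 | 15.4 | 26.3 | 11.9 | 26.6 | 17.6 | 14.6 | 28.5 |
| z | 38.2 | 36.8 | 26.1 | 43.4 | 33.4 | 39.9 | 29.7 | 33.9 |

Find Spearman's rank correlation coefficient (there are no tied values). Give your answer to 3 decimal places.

-0.429

Rank w: 5, 3, 6, 1, 7, 4, 2, 8
Rank z: 6, 5, 1, 8, 3, 7, 2, 4
d = rank(w) − rank(z): -1, -2, 5, -7, 4, -3, 0, 4; Σd² = 120
ρ = 1 − 6Σd² / [n(n²−1)] = 1 − 6×120 / (8×63) = 1 − 720/504 ≈ -0.429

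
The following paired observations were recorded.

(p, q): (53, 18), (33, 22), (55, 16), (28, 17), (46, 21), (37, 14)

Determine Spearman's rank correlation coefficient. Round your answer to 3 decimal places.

-0.200

Rank p: 5, 2, 6, 1, 4, 3
Rank q: 4, 6, 2, 3, 5, 1
d = rank(p) − rank(q): 1, -4, 4, -2, -1, 2; Σd² = 42
ρ = 1 − 6Σd² / [n(n²−1)] = 1 − 6×42 / (6×35) = 1 − 252/210 ≈ -0.200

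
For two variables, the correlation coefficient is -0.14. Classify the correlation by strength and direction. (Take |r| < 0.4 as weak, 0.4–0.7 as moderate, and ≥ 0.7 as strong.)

weak negative

r = -0.14 < 0 so the relationship is negative.
|r| = 0.14, which falls in the weak range.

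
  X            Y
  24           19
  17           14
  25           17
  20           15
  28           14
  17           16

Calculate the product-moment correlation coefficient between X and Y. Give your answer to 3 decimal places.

0.201

n = 6, ΣX = 131, ΣY = 95, ΣX² = 2963, ΣY² = 1523, ΣXY = 2083
nΣXY − ΣXΣY = 12498 − 12445 = 53
nΣX² − (ΣX)² = 17778 − 17161 = 617; nΣY² − (ΣY)² = 9138 − 9025 = 113
r = 53 / √(617 × 113) = 53 / 264.0473 ≈ 0.201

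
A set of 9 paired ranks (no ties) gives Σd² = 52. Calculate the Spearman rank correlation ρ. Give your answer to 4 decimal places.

ρ = 1 − 6Σd² / [n(n²−1)] = 1 − 6×52 / (9×80)
  = 1 − 312/720 = 1 − 0.43333 ≈ 0.5667

0.5667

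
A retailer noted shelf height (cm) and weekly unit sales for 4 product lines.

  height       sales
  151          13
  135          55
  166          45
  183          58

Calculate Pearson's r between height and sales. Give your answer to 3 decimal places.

n = 4, Σx = 635, Σy = 171, Σx² = 102071, Σy² = 8583, Σxy = 27472
nΣxy − ΣxΣy = 109888 − 108585 = 1303
nΣx² − (Σx)² = 408284 − 403225 = 5059; nΣy² − (Σy)² = 34332 − 29241 = 5091
r = 1303 / √(5059 × 5091) = 1303 / 5074.9748 ≈ 0.257

0.257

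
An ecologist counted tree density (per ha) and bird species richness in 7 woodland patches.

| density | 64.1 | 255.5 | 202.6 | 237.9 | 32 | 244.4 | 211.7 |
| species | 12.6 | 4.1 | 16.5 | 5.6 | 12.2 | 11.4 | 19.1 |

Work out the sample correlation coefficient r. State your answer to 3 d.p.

n = 7, Σx = 1248.2, Σy = 81.5, Σx² = 272604.48, Σy² = 1122.79, Σxy = 13750.38
nΣxy − ΣxΣy = 96252.66 − 101728.3 = -5475.64
nΣx² − (Σx)² = 1908231.36 − 1558003.24 = 350228.12; nΣy² − (Σy)² = 7859.53 − 6642.25 = 1217.28
r = -5475.64 / √(350228.12 × 1217.28) = -5475.64 / 20647.6557 ≈ -0.265

-0.265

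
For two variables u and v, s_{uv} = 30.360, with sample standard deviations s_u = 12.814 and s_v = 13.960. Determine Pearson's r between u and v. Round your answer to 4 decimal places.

r = Cov(u,v) / (s_u · s_v) = 30.360 / (12.814 × 13.960)
  = 30.360 / 178.8834 ≈ 0.1697

0.1697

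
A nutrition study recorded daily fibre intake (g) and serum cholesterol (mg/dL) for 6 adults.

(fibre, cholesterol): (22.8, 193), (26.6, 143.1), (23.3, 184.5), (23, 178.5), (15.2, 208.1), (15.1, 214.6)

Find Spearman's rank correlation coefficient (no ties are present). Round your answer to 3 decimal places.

Rank fibre: 3, 6, 5, 4, 2, 1
Rank cholesterol: 4, 1, 3, 2, 5, 6
d = rank(fibre) − rank(cholesterol): -1, 5, 2, 2, -3, -5; Σd² = 68
ρ = 1 − 6Σd² / [n(n²−1)] = 1 − 6×68 / (6×35) = 1 − 408/210 ≈ -0.943

-0.943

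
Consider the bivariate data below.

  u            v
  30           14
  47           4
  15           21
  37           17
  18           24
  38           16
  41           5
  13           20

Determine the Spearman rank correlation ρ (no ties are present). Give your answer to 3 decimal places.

-0.833

Rank u: 4, 8, 2, 5, 3, 6, 7, 1
Rank v: 3, 1, 7, 5, 8, 4, 2, 6
d = rank(u) − rank(v): 1, 7, -5, 0, -5, 2, 5, -5; Σd² = 154
ρ = 1 − 6Σd² / [n(n²−1)] = 1 − 6×154 / (8×63) = 1 − 924/504 ≈ -0.833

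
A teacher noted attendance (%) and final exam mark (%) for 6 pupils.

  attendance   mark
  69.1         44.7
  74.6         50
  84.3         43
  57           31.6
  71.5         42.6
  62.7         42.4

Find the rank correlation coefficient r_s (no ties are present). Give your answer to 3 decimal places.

Rank attendance: 3, 5, 6, 1, 4, 2
Rank mark: 5, 6, 4, 1, 3, 2
d = rank(attendance) − rank(mark): -2, -1, 2, 0, 1, 0; Σd² = 10
ρ = 1 − 6Σd² / [n(n²−1)] = 1 − 6×10 / (6×35) = 1 − 60/210 ≈ 0.714

0.714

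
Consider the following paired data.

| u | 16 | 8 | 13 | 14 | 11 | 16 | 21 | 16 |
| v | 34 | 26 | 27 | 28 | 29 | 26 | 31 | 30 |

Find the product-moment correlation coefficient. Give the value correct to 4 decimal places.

0.5396

n = 8, Σu = 115, Σv = 231, Σu² = 1759, Σv² = 6723, Σuv = 3361
nΣuv − ΣuΣv = 26888 − 26565 = 323
nΣu² − (Σu)² = 14072 − 13225 = 847; nΣv² − (Σv)² = 53784 − 53361 = 423
r = 323 / √(847 × 423) = 323 / 598.5658 ≈ 0.5396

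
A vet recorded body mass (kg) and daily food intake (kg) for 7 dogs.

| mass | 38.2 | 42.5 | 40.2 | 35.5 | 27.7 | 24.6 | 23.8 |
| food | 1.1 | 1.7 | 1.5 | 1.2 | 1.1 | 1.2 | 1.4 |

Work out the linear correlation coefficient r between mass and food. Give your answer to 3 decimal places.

0.467

n = 7, Σx = 232.5, Σy = 9.2, Σx² = 8080.67, Σy² = 12.4, Σxy = 310.48
nΣxy − ΣxΣy = 2173.36 − 2139 = 34.36
nΣx² − (Σx)² = 56564.69 − 54056.25 = 2508.44; nΣy² − (Σy)² = 86.8 − 84.64 = 2.16
r = 34.36 / √(2508.44 × 2.16) = 34.36 / 73.6086 ≈ 0.467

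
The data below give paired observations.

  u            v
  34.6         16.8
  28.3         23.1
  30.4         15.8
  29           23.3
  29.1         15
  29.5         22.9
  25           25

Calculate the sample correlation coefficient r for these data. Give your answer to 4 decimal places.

n = 7, Σu = 205.9, Σv = 141.9, Σu² = 6105.27, Σv² = 2982.79, Σuv = 4128.08
nΣuv − ΣuΣv = 28896.56 − 29217.21 = -320.65
nΣu² − (Σu)² = 42736.89 − 42394.81 = 342.08; nΣv² − (Σv)² = 20879.53 − 20135.61 = 743.92
r = -320.65 / √(342.08 × 743.92) = -320.65 / 504.4603 ≈ -0.6356

-0.6356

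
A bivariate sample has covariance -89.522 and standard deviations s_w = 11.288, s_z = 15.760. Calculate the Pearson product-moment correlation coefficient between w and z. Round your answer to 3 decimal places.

r = Cov(w,z) / (s_w · s_z) = -89.522 / (11.288 × 15.760)
  = -89.522 / 177.8989 ≈ -0.503

-0.503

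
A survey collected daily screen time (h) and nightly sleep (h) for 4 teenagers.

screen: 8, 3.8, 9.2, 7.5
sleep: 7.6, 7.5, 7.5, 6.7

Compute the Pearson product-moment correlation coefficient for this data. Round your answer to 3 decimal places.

-0.073

n = 4, Σx = 28.5, Σy = 29.3, Σx² = 219.33, Σy² = 215.15, Σxy = 208.55
nΣxy − ΣxΣy = 834.2 − 835.05 = -0.85
nΣx² − (Σx)² = 877.32 − 812.25 = 65.07; nΣy² − (Σy)² = 860.6 − 858.49 = 2.11
r = -0.85 / √(65.07 × 2.11) = -0.85 / 11.7174 ≈ -0.073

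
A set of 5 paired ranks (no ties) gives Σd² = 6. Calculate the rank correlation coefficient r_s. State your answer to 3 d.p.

0.700

ρ = 1 − 6Σd² / [n(n²−1)] = 1 − 6×6 / (5×24)
  = 1 − 36/120 = 1 − 0.3000 ≈ 0.700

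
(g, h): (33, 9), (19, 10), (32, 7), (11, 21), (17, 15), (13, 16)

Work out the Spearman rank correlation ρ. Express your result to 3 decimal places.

-0.943

Rank g: 6, 4, 5, 1, 3, 2
Rank h: 2, 3, 1, 6, 4, 5
d = rank(g) − rank(h): 4, 1, 4, -5, -1, -3; Σd² = 68
ρ = 1 − 6Σd² / [n(n²−1)] = 1 − 6×68 / (6×35) = 1 − 408/210 ≈ -0.943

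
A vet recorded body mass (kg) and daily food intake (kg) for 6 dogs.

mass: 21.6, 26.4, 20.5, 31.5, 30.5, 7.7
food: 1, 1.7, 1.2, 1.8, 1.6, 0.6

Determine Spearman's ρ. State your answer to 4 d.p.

Rank mass: 3, 4, 2, 6, 5, 1
Rank food: 2, 5, 3, 6, 4, 1
d = rank(mass) − rank(food): 1, -1, -1, 0, 1, 0; Σd² = 4
ρ = 1 − 6Σd² / [n(n²−1)] = 1 − 6×4 / (6×35) = 1 − 24/210 ≈ 0.8857

0.8857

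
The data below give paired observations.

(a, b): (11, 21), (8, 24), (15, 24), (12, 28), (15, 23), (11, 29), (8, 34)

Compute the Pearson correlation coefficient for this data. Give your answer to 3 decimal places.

n = 7, Σa = 80, Σb = 183, Σa² = 964, Σb² = 4903, Σab = 2055
nΣab − ΣaΣb = 14385 − 14640 = -255
nΣa² − (Σa)² = 6748 − 6400 = 348; nΣb² − (Σb)² = 34321 − 33489 = 832
r = -255 / √(348 × 832) = -255 / 538.0855 ≈ -0.474

-0.474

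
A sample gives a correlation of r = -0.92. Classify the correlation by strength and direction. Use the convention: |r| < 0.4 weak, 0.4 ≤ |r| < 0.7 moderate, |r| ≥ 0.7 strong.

r = -0.92 < 0 so the relationship is negative.
|r| = 0.92, which falls in the strong range.

strong negative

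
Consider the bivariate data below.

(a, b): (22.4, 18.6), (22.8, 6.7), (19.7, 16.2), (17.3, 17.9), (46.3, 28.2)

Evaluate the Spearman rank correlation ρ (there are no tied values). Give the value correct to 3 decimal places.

0.300

Rank a: 3, 4, 2, 1, 5
Rank b: 4, 1, 2, 3, 5
d = rank(a) − rank(b): -1, 3, 0, -2, 0; Σd² = 14
ρ = 1 − 6Σd² / [n(n²−1)] = 1 − 6×14 / (5×24) = 1 − 84/120 ≈ 0.300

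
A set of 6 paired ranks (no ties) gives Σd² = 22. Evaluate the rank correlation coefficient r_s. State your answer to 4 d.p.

ρ = 1 − 6Σd² / [n(n²−1)] = 1 − 6×22 / (6×35)
  = 1 − 132/210 = 1 − 0.62857 ≈ 0.3714

0.3714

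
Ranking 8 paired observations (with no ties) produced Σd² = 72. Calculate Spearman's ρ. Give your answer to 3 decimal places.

0.143

ρ = 1 − 6Σd² / [n(n²−1)] = 1 − 6×72 / (8×63)
  = 1 − 432/504 = 1 − 0.8571 ≈ 0.143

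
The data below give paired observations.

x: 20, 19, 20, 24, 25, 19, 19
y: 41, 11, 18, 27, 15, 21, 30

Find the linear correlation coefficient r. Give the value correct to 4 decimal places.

-0.1200

n = 7, Σx = 146, Σy = 163, Σx² = 3084, Σy² = 4421, Σxy = 3381
nΣxy − ΣxΣy = 23667 − 23798 = -131
nΣx² − (Σx)² = 21588 − 21316 = 272; nΣy² − (Σy)² = 30947 − 26569 = 4378
r = -131 / √(272 × 4378) = -131 / 1091.2452 ≈ -0.1200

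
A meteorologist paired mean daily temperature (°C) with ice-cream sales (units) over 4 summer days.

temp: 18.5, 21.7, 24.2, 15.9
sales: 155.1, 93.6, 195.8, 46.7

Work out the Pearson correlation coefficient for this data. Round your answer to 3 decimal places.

n = 4, Σx = 80.3, Σy = 491.2, Σx² = 1651.59, Σy² = 73335.5, Σxy = 10381.36
nΣxy − ΣxΣy = 41525.44 − 39443.36 = 2082.08
nΣx² − (Σx)² = 6606.36 − 6448.09 = 158.27; nΣy² − (Σy)² = 293342 − 241277.44 = 52064.56
r = 2082.08 / √(158.27 × 52064.56) = 2082.08 / 2870.5849 ≈ 0.725

0.725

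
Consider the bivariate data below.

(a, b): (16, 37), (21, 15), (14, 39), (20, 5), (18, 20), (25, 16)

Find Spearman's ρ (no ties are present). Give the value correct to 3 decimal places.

Rank a: 2, 5, 1, 4, 3, 6
Rank b: 5, 2, 6, 1, 4, 3
d = rank(a) − rank(b): -3, 3, -5, 3, -1, 3; Σd² = 62
ρ = 1 − 6Σd² / [n(n²−1)] = 1 − 6×62 / (6×35) = 1 − 372/210 ≈ -0.771

-0.771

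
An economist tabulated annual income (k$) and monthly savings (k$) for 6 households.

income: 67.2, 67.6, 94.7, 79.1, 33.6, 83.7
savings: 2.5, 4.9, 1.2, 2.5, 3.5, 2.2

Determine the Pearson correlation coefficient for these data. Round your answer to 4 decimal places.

n = 6, Σx = 425.9, Σy = 16.8, Σx² = 32445.15, Σy² = 55.04, Σxy = 1112.37
nΣxy − ΣxΣy = 6674.22 − 7155.12 = -480.9
nΣx² − (Σx)² = 194670.9 − 181390.81 = 13280.09; nΣy² − (Σy)² = 330.24 − 282.24 = 48
r = -480.9 / √(13280.09 × 48) = -480.9 / 798.4011 ≈ -0.6023

-0.6023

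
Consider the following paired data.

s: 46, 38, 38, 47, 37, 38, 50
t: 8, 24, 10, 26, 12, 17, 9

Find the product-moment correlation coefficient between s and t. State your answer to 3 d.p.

-0.125

n = 7, Σs = 294, Σt = 106, Σs² = 12526, Σt² = 1930, Σst = 4422
nΣst − ΣsΣt = 30954 − 31164 = -210
nΣs² − (Σs)² = 87682 − 86436 = 1246; nΣt² − (Σt)² = 13510 − 11236 = 2274
r = -210 / √(1246 × 2274) = -210 / 1683.2718 ≈ -0.125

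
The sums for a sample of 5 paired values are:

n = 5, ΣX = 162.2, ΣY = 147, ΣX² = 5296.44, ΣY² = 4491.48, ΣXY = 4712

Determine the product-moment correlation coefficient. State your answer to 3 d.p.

-0.739

r = (nΣXY − ΣXΣY) / √[(nΣX² − (ΣX)²)(nΣY² − (ΣY)²)]
Numerator: 5×4712 − 162.2×147 = -283.4
Denominator: √[(26482.2 − 26308.84)(22457.4 − 21609)] = √[173.36 × 848.4] = 383.5083
r = -283.4 / 383.5083 ≈ -0.739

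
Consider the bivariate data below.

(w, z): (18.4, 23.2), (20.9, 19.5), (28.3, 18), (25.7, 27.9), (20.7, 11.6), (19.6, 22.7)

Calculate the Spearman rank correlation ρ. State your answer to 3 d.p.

-0.200

Rank w: 1, 4, 6, 5, 3, 2
Rank z: 5, 3, 2, 6, 1, 4
d = rank(w) − rank(z): -4, 1, 4, -1, 2, -2; Σd² = 42
ρ = 1 − 6Σd² / [n(n²−1)] = 1 − 6×42 / (6×35) = 1 − 252/210 ≈ -0.200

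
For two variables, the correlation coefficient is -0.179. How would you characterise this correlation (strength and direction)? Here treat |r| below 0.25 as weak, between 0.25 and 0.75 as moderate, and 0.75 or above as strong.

r = -0.179 < 0 so the relationship is negative.
|r| = 0.179, which falls in the weak range.

weak negative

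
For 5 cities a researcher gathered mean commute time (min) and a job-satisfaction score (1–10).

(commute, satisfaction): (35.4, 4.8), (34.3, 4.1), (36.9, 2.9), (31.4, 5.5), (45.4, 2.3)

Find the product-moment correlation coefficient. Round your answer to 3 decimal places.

n = 5, Σx = 183.4, Σy = 19.6, Σx² = 6838.38, Σy² = 83.8, Σxy = 694.68
nΣxy − ΣxΣy = 3473.4 − 3594.64 = -121.24
nΣx² − (Σx)² = 34191.9 − 33635.56 = 556.34; nΣy² − (Σy)² = 419 − 384.16 = 34.84
r = -121.24 / √(556.34 × 34.84) = -121.24 / 139.2224 ≈ -0.871

-0.871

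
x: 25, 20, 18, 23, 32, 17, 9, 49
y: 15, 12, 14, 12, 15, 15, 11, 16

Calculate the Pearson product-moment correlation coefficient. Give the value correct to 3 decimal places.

n = 8, Σx = 193, Σy = 110, Σx² = 5673, Σy² = 1536, Σxy = 2761
nΣxy − ΣxΣy = 22088 − 21230 = 858
nΣx² − (Σx)² = 45384 − 37249 = 8135; nΣy² − (Σy)² = 12288 − 12100 = 188
r = 858 / √(8135 × 188) = 858 / 1236.6810 ≈ 0.694

0.694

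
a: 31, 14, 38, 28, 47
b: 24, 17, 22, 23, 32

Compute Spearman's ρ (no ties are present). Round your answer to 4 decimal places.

Rank a: 3, 1, 4, 2, 5
Rank b: 4, 1, 2, 3, 5
d = rank(a) − rank(b): -1, 0, 2, -1, 0; Σd² = 6
ρ = 1 − 6Σd² / [n(n²−1)] = 1 − 6×6 / (5×24) = 1 − 36/120 ≈ 0.7000

0.7000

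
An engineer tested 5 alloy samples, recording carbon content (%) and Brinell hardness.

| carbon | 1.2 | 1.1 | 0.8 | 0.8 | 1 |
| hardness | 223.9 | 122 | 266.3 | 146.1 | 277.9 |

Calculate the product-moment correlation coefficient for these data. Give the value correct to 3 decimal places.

n = 5, Σx = 4.9, Σy = 1036.2, Σx² = 4.93, Σy² = 234504.52, Σxy = 1010.7
nΣxy − ΣxΣy = 5053.5 − 5077.38 = -23.88
nΣx² − (Σx)² = 24.65 − 24.01 = 0.64; nΣy² − (Σy)² = 1172522.6 − 1073710.44 = 98812.16
r = -23.88 / √(0.64 × 98812.16) = -23.88 / 251.4752 ≈ -0.095

-0.095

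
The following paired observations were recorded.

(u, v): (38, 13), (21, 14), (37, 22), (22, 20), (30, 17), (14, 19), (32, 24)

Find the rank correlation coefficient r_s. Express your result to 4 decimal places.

Rank u: 7, 2, 6, 3, 4, 1, 5
Rank v: 1, 2, 6, 5, 3, 4, 7
d = rank(u) − rank(v): 6, 0, 0, -2, 1, -3, -2; Σd² = 54
ρ = 1 − 6Σd² / [n(n²−1)] = 1 − 6×54 / (7×48) = 1 − 324/336 ≈ 0.0357

0.0357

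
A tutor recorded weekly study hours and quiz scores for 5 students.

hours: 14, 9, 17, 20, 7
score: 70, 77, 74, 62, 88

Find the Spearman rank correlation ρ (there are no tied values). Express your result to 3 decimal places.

Rank hours: 3, 2, 4, 5, 1
Rank score: 2, 4, 3, 1, 5
d = rank(hours) − rank(score): 1, -2, 1, 4, -4; Σd² = 38
ρ = 1 − 6Σd² / [n(n²−1)] = 1 − 6×38 / (5×24) = 1 − 228/120 ≈ -0.900

-0.900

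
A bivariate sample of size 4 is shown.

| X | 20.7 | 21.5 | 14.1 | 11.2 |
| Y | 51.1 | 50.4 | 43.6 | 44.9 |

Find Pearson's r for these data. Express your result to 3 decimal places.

n = 4, ΣX = 67.5, ΣY = 190, ΣX² = 1214.99, ΣY² = 9068.34, ΣXY = 3259.01
nΣXY − ΣXΣY = 13036.04 − 12825 = 211.04
nΣX² − (ΣX)² = 4859.96 − 4556.25 = 303.71; nΣY² − (ΣY)² = 36273.36 − 36100 = 173.36
r = 211.04 / √(303.71 × 173.36) = 211.04 / 229.4584 ≈ 0.920

0.920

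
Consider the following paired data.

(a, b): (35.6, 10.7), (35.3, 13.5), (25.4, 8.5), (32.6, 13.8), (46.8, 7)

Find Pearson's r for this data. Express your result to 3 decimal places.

-0.315

n = 5, Σa = 175.7, Σb = 53.5, Σa² = 6411.61, Σb² = 608.43, Σab = 1850.85
nΣab − ΣaΣb = 9254.25 − 9399.95 = -145.7
nΣa² − (Σa)² = 32058.05 − 30870.49 = 1187.56; nΣb² − (Σb)² = 3042.15 − 2862.25 = 179.9
r = -145.7 / √(1187.56 × 179.9) = -145.7 / 462.2143 ≈ -0.315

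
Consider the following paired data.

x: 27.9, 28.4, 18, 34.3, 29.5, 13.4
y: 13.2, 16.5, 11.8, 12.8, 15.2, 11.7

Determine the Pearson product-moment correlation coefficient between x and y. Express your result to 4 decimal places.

0.5691

n = 6, Σx = 151.5, Σy = 81.2, Σx² = 4135.27, Σy² = 1117.5, Σxy = 2093.5
nΣxy − ΣxΣy = 12561 − 12301.8 = 259.2
nΣx² − (Σx)² = 24811.62 − 22952.25 = 1859.37; nΣy² − (Σy)² = 6705 − 6593.44 = 111.56
r = 259.2 / √(1859.37 × 111.56) = 259.2 / 455.4463 ≈ 0.5691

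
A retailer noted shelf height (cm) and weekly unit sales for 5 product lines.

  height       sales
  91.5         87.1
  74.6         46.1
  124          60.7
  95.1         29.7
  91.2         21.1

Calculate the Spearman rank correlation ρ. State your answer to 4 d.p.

Rank height: 3, 1, 5, 4, 2
Rank sales: 5, 3, 4, 2, 1
d = rank(height) − rank(sales): -2, -2, 1, 2, 1; Σd² = 14
ρ = 1 − 6Σd² / [n(n²−1)] = 1 − 6×14 / (5×24) = 1 − 84/120 ≈ 0.3000

0.3000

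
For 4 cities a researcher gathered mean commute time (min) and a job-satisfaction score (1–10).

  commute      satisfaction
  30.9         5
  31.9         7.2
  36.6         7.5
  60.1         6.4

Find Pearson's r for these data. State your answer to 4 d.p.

0.0562

n = 4, Σx = 159.5, Σy = 26.1, Σx² = 6923.99, Σy² = 174.05, Σxy = 1043.32
nΣxy − ΣxΣy = 4173.28 − 4162.95 = 10.33
nΣx² − (Σx)² = 27695.96 − 25440.25 = 2255.71; nΣy² − (Σy)² = 696.2 − 681.21 = 14.99
r = 10.33 / √(2255.71 × 14.99) = 10.33 / 183.8834 ≈ 0.0562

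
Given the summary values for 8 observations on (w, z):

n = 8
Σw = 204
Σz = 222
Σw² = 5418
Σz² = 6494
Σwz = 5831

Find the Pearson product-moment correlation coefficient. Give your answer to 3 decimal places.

0.633

r = (nΣwz − ΣwΣz) / √[(nΣw² − (Σw)²)(nΣz² − (Σz)²)]
Numerator: 8×5831 − 204×222 = 1360
Denominator: √[(43344 − 41616)(51952 − 49284)] = √[1728 × 2668] = 2147.1618
r = 1360 / 2147.1618 ≈ 0.633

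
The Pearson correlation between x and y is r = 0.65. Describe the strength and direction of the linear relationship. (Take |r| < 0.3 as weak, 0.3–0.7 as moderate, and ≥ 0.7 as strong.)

moderate positive

r = 0.65 > 0 so the relationship is positive.
|r| = 0.65, which falls in the moderate range.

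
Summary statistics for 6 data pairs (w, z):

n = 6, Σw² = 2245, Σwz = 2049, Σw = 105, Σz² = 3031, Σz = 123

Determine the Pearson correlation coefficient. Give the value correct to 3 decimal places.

-0.227

r = (nΣwz − ΣwΣz) / √[(nΣw² − (Σw)²)(nΣz² − (Σz)²)]
Numerator: 6×2049 − 105×123 = -621
Denominator: √[(13470 − 11025)(18186 − 15129)] = √[2445 × 3057] = 2733.9285
r = -621 / 2733.9285 ≈ -0.227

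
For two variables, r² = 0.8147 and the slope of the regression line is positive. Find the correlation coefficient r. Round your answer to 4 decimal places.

0.9026

|r| = √0.8147 = 0.9026
The association is positive, so r = 0.9026.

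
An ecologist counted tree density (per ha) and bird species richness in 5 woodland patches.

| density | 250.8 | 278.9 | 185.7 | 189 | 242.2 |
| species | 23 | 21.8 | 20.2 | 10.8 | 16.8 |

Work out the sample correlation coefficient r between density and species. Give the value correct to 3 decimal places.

0.595

n = 5, Σx = 1146.6, Σy = 92.6, Σx² = 269552.18, Σy² = 1811.16, Σxy = 21709.72
nΣxy − ΣxΣy = 108548.6 − 106175.16 = 2373.44
nΣx² − (Σx)² = 1347760.9 − 1314691.56 = 33069.34; nΣy² − (Σy)² = 9055.8 − 8574.76 = 481.04
r = 2373.44 / √(33069.34 × 481.04) = 2373.44 / 3988.4427 ≈ 0.595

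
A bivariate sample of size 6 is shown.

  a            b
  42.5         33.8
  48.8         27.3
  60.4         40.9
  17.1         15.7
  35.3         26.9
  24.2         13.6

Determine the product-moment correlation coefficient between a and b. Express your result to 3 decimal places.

0.921

n = 6, Σa = 228.3, Σb = 158.2, Σa² = 9959.99, Σb² = 4715.6, Σab = 6786.26
nΣab − ΣaΣb = 40717.56 − 36117.06 = 4600.5
nΣa² − (Σa)² = 59759.94 − 52120.89 = 7639.05; nΣb² − (Σb)² = 28293.6 − 25027.24 = 3266.36
r = 4600.5 / √(7639.05 × 3266.36) = 4600.5 / 4995.1864 ≈ 0.921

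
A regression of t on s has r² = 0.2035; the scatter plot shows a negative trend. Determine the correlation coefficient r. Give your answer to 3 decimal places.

|r| = √0.2035 = 0.451
The association is negative, so r = −0.451.

-0.451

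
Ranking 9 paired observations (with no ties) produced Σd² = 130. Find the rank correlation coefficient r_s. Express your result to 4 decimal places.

-0.0833

ρ = 1 − 6Σd² / [n(n²−1)] = 1 − 6×130 / (9×80)
  = 1 − 780/720 = 1 − 1.08333 ≈ -0.0833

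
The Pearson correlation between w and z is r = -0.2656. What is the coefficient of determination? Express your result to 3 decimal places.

0.071

r² = (-0.2656)² = 0.071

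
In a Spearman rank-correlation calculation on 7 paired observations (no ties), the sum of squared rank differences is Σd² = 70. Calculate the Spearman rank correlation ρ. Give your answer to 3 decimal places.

ρ = 1 − 6Σd² / [n(n²−1)] = 1 − 6×70 / (7×48)
  = 1 − 420/336 = 1 − 1.2500 ≈ -0.250

-0.250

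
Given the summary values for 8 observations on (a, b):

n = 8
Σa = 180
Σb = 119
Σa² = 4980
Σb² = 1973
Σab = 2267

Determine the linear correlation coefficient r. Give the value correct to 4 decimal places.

-0.9451

r = (nΣab − ΣaΣb) / √[(nΣa² − (Σa)²)(nΣb² − (Σb)²)]
Numerator: 8×2267 − 180×119 = -3284
Denominator: √[(39840 − 32400)(15784 − 14161)] = √[7440 × 1623] = 3474.9273
r = -3284 / 3474.9273 ≈ -0.9451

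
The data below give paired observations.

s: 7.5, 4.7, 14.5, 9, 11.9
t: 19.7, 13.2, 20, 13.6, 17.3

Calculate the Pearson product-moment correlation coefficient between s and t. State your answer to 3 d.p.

0.613

n = 5, Σs = 47.6, Σt = 83.8, Σs² = 511.2, Σt² = 1446.58, Σst = 828.06
nΣst − ΣsΣt = 4140.3 − 3988.88 = 151.42
nΣs² − (Σs)² = 2556 − 2265.76 = 290.24; nΣt² − (Σt)² = 7232.9 − 7022.44 = 210.46
r = 151.42 / √(290.24 × 210.46) = 151.42 / 247.1516 ≈ 0.613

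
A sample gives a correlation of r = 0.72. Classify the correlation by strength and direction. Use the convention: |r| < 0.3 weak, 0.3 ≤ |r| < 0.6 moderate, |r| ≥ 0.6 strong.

strong positive

r = 0.72 > 0 so the relationship is positive.
|r| = 0.72, which falls in the strong range.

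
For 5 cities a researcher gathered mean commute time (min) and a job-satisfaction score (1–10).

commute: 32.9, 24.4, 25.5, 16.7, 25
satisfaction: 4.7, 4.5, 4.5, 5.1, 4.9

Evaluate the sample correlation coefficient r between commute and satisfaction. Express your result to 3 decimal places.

-0.548

n = 5, Σx = 124.5, Σy = 23.7, Σx² = 3231.91, Σy² = 112.61, Σxy = 586.85
nΣxy − ΣxΣy = 2934.25 − 2950.65 = -16.4
nΣx² − (Σx)² = 16159.55 − 15500.25 = 659.3; nΣy² − (Σy)² = 563.05 − 561.69 = 1.36
r = -16.4 / √(659.3 × 1.36) = -16.4 / 29.9441 ≈ -0.548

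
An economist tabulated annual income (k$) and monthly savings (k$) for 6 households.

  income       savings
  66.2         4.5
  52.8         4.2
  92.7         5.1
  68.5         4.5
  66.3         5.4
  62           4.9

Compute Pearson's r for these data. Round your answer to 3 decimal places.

0.517

n = 6, Σx = 408.5, Σy = 28.6, Σx² = 28695.51, Σy² = 137.32, Σxy = 1962.5
nΣxy − ΣxΣy = 11775 − 11683.1 = 91.9
nΣx² − (Σx)² = 172173.06 − 166872.25 = 5300.81; nΣy² − (Σy)² = 823.92 − 817.96 = 5.96
r = 91.9 / √(5300.81 × 5.96) = 91.9 / 177.7437 ≈ 0.517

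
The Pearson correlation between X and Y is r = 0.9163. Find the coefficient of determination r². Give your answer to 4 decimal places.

r² = (0.9163)² = 0.8396

0.8396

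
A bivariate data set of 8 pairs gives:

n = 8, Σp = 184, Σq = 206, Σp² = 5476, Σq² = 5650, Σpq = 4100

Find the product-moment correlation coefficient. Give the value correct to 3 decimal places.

r = (nΣpq − ΣpΣq) / √[(nΣp² − (Σp)²)(nΣq² − (Σq)²)]
Numerator: 8×4100 − 184×206 = -5104
Denominator: √[(43808 − 33856)(45200 − 42436)] = √[9952 × 2764] = 5244.7429
r = -5104 / 5244.7429 ≈ -0.973

-0.973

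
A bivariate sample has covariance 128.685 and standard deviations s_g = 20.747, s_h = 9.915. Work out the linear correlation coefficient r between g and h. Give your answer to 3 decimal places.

0.626

r = Cov(g,h) / (s_g · s_h) = 128.685 / (20.747 × 9.915)
  = 128.685 / 205.7065 ≈ 0.626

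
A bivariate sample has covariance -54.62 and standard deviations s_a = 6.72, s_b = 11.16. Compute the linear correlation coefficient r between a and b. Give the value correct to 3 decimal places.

-0.728

r = Cov(a,b) / (s_a · s_b) = -54.62 / (6.72 × 11.16)
  = -54.62 / 74.9952 ≈ -0.728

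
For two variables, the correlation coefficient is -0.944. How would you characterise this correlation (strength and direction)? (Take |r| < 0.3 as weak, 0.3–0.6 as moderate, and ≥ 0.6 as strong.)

strong negative

r = -0.944 < 0 so the relationship is negative.
|r| = 0.944, which falls in the strong range.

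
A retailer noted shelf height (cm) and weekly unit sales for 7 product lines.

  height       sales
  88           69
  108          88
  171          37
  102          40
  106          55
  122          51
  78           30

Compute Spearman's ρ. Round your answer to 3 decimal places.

Rank height: 2, 5, 7, 3, 4, 6, 1
Rank sales: 6, 7, 2, 3, 5, 4, 1
d = rank(height) − rank(sales): -4, -2, 5, 0, -1, 2, 0; Σd² = 50
ρ = 1 − 6Σd² / [n(n²−1)] = 1 − 6×50 / (7×48) = 1 − 300/336 ≈ 0.107

0.107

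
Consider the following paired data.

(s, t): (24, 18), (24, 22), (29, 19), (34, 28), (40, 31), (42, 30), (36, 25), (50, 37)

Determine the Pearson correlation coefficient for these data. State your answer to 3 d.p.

n = 8, Σs = 279, Σt = 210, Σs² = 10309, Σt² = 5808, Σst = 7713
nΣst − ΣsΣt = 61704 − 58590 = 3114
nΣs² − (Σs)² = 82472 − 77841 = 4631; nΣt² − (Σt)² = 46464 − 44100 = 2364
r = 3114 / √(4631 × 2364) = 3114 / 3308.7285 ≈ 0.941

0.941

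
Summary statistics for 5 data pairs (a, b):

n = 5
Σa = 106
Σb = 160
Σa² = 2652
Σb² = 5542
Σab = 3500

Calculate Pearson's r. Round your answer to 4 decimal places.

0.2613

r = (nΣab − ΣaΣb) / √[(nΣa² − (Σa)²)(nΣb² − (Σb)²)]
Numerator: 5×3500 − 106×160 = 540
Denominator: √[(13260 − 11236)(27710 − 25600)] = √[2024 × 2110] = 2066.5527
r = 540 / 2066.5527 ≈ 0.2613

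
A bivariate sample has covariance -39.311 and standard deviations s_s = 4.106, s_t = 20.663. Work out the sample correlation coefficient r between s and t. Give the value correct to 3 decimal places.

r = Cov(s,t) / (s_s · s_t) = -39.311 / (4.106 × 20.663)
  = -39.311 / 84.8423 ≈ -0.463

-0.463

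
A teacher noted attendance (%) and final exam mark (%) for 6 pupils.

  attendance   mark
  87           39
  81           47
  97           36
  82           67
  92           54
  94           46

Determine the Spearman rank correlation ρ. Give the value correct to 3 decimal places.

-0.600

Rank attendance: 3, 1, 6, 2, 4, 5
Rank mark: 2, 4, 1, 6, 5, 3
d = rank(attendance) − rank(mark): 1, -3, 5, -4, -1, 2; Σd² = 56
ρ = 1 − 6Σd² / [n(n²−1)] = 1 − 6×56 / (6×35) = 1 − 336/210 ≈ -0.600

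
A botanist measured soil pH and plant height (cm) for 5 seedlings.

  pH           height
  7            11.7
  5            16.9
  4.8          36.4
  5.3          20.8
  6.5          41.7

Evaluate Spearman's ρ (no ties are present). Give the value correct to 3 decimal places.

Rank pH: 5, 2, 1, 3, 4
Rank height: 1, 2, 4, 3, 5
d = rank(pH) − rank(height): 4, 0, -3, 0, -1; Σd² = 26
ρ = 1 − 6Σd² / [n(n²−1)] = 1 − 6×26 / (5×24) = 1 − 156/120 ≈ -0.300

-0.300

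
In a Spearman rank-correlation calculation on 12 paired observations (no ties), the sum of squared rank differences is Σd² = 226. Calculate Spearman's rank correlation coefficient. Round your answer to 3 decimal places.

ρ = 1 − 6Σd² / [n(n²−1)] = 1 − 6×226 / (12×143)
  = 1 − 1356/1716 = 1 − 0.7902 ≈ 0.210

0.210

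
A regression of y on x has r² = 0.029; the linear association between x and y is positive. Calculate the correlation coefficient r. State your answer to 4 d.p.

|r| = √0.029 = 0.1703
The association is positive, so r = 0.1703.

0.1703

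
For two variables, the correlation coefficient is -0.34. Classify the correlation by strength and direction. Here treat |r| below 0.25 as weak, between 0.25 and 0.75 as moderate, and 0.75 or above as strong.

moderate negative

r = -0.34 < 0 so the relationship is negative.
|r| = 0.34, which falls in the moderate range.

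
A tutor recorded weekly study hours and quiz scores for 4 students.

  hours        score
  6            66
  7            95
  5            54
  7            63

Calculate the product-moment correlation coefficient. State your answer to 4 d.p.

n = 4, Σx = 25, Σy = 278, Σx² = 159, Σy² = 20266, Σxy = 1772
nΣxy − ΣxΣy = 7088 − 6950 = 138
nΣx² − (Σx)² = 636 − 625 = 11; nΣy² − (Σy)² = 81064 − 77284 = 3780
r = 138 / √(11 × 3780) = 138 / 203.9117 ≈ 0.6768

0.6768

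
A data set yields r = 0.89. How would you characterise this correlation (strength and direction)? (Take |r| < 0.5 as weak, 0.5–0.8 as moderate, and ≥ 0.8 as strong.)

r = 0.89 > 0 so the relationship is positive.
|r| = 0.89, which falls in the strong range.

strong positive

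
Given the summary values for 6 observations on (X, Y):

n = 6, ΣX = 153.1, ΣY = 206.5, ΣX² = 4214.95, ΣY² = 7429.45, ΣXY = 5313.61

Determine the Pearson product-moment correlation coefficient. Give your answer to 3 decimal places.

r = (nΣXY − ΣXΣY) / √[(nΣX² − (ΣX)²)(nΣY² − (ΣY)²)]
Numerator: 6×5313.61 − 153.1×206.5 = 266.51
Denominator: √[(25289.7 − 23439.61)(44576.7 − 42642.25)] = √[1850.09 × 1934.45] = 1891.7998
r = 266.51 / 1891.7998 ≈ 0.141

0.141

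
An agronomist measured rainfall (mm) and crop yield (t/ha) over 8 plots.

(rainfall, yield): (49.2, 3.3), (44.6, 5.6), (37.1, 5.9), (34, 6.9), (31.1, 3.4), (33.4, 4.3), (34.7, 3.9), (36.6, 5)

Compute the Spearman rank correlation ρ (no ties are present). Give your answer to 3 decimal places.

Rank rainfall: 8, 7, 6, 3, 1, 2, 4, 5
Rank yield: 1, 6, 7, 8, 2, 4, 3, 5
d = rank(rainfall) − rank(yield): 7, 1, -1, -5, -1, -2, 1, 0; Σd² = 82
ρ = 1 − 6Σd² / [n(n²−1)] = 1 − 6×82 / (8×63) = 1 − 492/504 ≈ 0.024

0.024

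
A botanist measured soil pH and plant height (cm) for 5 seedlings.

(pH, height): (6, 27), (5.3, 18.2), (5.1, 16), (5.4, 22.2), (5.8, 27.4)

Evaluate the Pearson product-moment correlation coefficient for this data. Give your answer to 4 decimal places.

n = 5, Σx = 27.6, Σy = 110.8, Σx² = 152.9, Σy² = 2559.84, Σxy = 618.86
nΣxy − ΣxΣy = 3094.3 − 3058.08 = 36.22
nΣx² − (Σx)² = 764.5 − 761.76 = 2.74; nΣy² − (Σy)² = 12799.2 − 12276.64 = 522.56
r = 36.22 / √(2.74 × 522.56) = 36.22 / 37.8393 ≈ 0.9572

0.9572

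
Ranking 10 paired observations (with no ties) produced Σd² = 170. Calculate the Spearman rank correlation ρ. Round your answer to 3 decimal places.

ρ = 1 − 6Σd² / [n(n²−1)] = 1 − 6×170 / (10×99)
  = 1 − 1020/990 = 1 − 1.0303 ≈ -0.030

-0.030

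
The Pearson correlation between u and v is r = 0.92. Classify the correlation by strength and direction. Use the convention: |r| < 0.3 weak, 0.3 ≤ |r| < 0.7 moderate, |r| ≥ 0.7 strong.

r = 0.92 > 0 so the relationship is positive.
|r| = 0.92, which falls in the strong range.

strong positive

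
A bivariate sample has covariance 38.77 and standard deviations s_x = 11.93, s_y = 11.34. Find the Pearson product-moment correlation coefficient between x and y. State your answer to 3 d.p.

r = Cov(x,y) / (s_x · s_y) = 38.77 / (11.93 × 11.34)
  = 38.77 / 135.2862 ≈ 0.287

0.287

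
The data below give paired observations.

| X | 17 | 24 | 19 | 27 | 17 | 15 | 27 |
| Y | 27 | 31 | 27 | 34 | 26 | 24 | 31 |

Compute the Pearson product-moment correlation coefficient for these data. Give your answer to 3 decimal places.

0.957

n = 7, ΣX = 146, ΣY = 200, ΣX² = 3198, ΣY² = 5788, ΣXY = 4273
nΣXY − ΣXΣY = 29911 − 29200 = 711
nΣX² − (ΣX)² = 22386 − 21316 = 1070; nΣY² − (ΣY)² = 40516 − 40000 = 516
r = 711 / √(1070 × 516) = 711 / 743.0478 ≈ 0.957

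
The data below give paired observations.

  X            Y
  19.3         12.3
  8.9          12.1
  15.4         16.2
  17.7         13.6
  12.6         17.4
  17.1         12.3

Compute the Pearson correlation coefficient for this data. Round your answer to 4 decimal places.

n = 6, ΣX = 91, ΣY = 83.9, ΣX² = 1453.32, ΣY² = 1199.15, ΣXY = 1264.85
nΣXY − ΣXΣY = 7589.1 − 7634.9 = -45.8
nΣX² − (ΣX)² = 8719.92 − 8281 = 438.92; nΣY² − (ΣY)² = 7194.9 − 7039.21 = 155.69
r = -45.8 / √(438.92 × 155.69) = -45.8 / 261.4105 ≈ -0.1752

-0.1752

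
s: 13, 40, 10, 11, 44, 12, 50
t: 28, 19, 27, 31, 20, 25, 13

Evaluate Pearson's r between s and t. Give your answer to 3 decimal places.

-0.931

n = 7, Σs = 180, Σt = 163, Σs² = 6570, Σt² = 4029, Σst = 3565
nΣst − ΣsΣt = 24955 − 29340 = -4385
nΣs² − (Σs)² = 45990 − 32400 = 13590; nΣt² − (Σt)² = 28203 − 26569 = 1634
r = -4385 / √(13590 × 1634) = -4385 / 4712.3306 ≈ -0.931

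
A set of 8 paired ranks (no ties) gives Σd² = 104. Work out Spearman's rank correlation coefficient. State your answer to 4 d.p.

ρ = 1 − 6Σd² / [n(n²−1)] = 1 − 6×104 / (8×63)
  = 1 − 624/504 = 1 − 1.23810 ≈ -0.2381

-0.2381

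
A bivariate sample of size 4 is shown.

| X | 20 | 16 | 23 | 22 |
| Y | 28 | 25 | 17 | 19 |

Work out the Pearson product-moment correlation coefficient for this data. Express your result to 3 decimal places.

n = 4, ΣX = 81, ΣY = 89, ΣX² = 1669, ΣY² = 2059, ΣXY = 1769
nΣXY − ΣXΣY = 7076 − 7209 = -133
nΣX² − (ΣX)² = 6676 − 6561 = 115; nΣY² − (ΣY)² = 8236 − 7921 = 315
r = -133 / √(115 × 315) = -133 / 190.3287 ≈ -0.699

-0.699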